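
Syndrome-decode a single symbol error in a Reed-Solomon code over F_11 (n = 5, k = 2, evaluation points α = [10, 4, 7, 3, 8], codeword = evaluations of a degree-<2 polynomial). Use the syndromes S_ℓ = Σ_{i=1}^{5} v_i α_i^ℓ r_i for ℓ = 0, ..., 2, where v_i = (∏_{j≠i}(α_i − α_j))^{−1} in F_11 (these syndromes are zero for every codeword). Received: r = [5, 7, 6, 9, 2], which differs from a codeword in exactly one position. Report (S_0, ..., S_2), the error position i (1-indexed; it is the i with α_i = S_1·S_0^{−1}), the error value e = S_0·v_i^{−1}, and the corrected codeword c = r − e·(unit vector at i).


S = (8, 2, 6), error at position 4, error magnitude e = 9, c = [5, 7, 6, 0, 2].

Step 1: column multipliers v_i = (∏_{j≠i}(α_i − α_j))^{−1} mod 11.
  i = 1 (α = 10): (10−4)(10−7)(10−3)(10−8) = 6·3·7·2 = 252 ≡ 10, so v_1 = 10^{−1} = 10 (mod 11).
  i = 2 (α = 4): (4−10)(4−7)(4−3)(4−8) = (−6)·(−3)·1·(−4) = −72 ≡ 5, so v_2 = 5^{−1} = 9 (mod 11).
  i = 3 (α = 7): (7−10)(7−4)(7−3)(7−8) = (−3)·3·4·(−1) = 36 ≡ 3, so v_3 = 3^{−1} = 4 (mod 11).
  i = 4 (α = 3): (3−10)(3−4)(3−7)(3−8) = (−7)·(−1)·(−4)·(−5) = 140 ≡ 8, so v_4 = 8^{−1} = 7 (mod 11).
  i = 5 (α = 8): (8−10)(8−4)(8−7)(8−3) = (−2)·4·1·5 = −40 ≡ 4, so v_5 = 4^{−1} = 3 (mod 11).
  v = [10, 9, 4, 7, 3].
Step 2: syndromes of r = [5, 7, 6, 9, 2] (all sums mod 11).
  S_0 = Σ v_i r_i = 10·5 + 9·7 + 4·6 + 7·9 + 3·2 = 206 ≡ 8.
  S_1 = Σ v_i α_i r_i = 10·10·5 + 9·4·7 + 4·7·6 + 7·3·9 + 3·8·2 = 1157 ≡ 2.
  α_i^2 mod 11 = [1, 5, 5, 9, 9].
  S_2 = Σ v_i α_i^2 r_i = 10·1·5 + 9·5·7 + 4·5·6 + 7·9·9 + 3·9·2 = 1106 ≡ 6.
  S = (8, 2, 6) ≠ 0, so r is not a codeword (an error is present).
Step 3: locate the error. For a single error e at position i, S_ℓ = v_i·e·α_i^ℓ, so α_err = S_1/S_0.
  S_0^{−1} = 8^{−1} = 7 (mod 11), so α_err = 2·7 = 14 ≡ 3 = α_4. Error position i = 4.
  Consistency check: S_2/S_1 = 6·6 = 36 ≡ 3 = α_err ✓ (single-error assumption holds).
Step 4: error magnitude e = S_0/v_4 = S_0·∏_{j≠4}(α_4 − α_j) = 8·8 = 64 ≡ 9 (mod 11).
Step 5: correct position 4: c_4 = r_4 − e = 9 − 9 ≡ 0 (mod 11). Hence c = [5, 7, 6, 0, 2].
  Check: interpolating c through the α_i gives m(x) = 1 + 7·x (degree < 2) with m(α_i) = c_i for every i, so c is indeed a codeword.


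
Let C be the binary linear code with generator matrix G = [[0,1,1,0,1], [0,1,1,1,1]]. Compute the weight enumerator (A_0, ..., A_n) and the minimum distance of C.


Weight distribution: A_0 = 1, A_1 = 1, A_3 = 1, A_4 = 1. Minimum distance d = 1.

Enumerate all 2^2 = 4 messages m ∈ F_2^2.
For each, compute codeword c = mG in F_2^5, then tally its weight.
  m = 00 → c = 00000, weight = 0.
  m = 10 → c = 01101, weight = 3.
  m = 01 → c = 01111, weight = 4.
  m = 11 → c = 00010, weight = 1.
Tally weights:
  weight 0: 1 codewords.
  weight 1: 1 codewords.
  weight 3: 1 codewords.
  weight 4: 1 codewords.
Minimum distance d = smallest w > 0 with A_w > 0 = 1.
Sanity: Σ A_w = 4 = 2^2 = 4 ✓.


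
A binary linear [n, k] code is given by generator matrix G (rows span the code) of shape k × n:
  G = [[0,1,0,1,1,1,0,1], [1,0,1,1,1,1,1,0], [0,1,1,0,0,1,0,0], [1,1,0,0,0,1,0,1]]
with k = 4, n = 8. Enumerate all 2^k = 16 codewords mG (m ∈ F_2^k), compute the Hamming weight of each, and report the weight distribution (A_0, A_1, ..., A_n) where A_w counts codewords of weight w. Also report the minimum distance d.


Weight distribution: A_0 = 1, A_2 = 1, A_3 = 4, A_4 = 3, A_5 = 4, A_6 = 3. Minimum distance d = 2.

Enumerate all 2^4 = 16 messages m ∈ F_2^4.
For each, compute codeword c = mG in F_2^8, then tally its weight.
  m = 0000 → c = 00000000, weight = 0.
  m = 1000 → c = 01011101, weight = 5.
  m = 0100 → c = 10111110, weight = 6.
  m = 1100 → c = 11100011, weight = 5.
  m = 0010 → c = 01100100, weight = 3.
  m = 1010 → c = 00111001, weight = 4.
  m = 0110 → c = 11011010, weight = 5.
  m = 1110 → c = 10000111, weight = 4.
  m = 0001 → c = 11000101, weight = 4.
  m = 1001 → c = 10011000, weight = 3.
  m = 0101 → c = 01111011, weight = 6.
  m = 1101 → c = 00100110, weight = 3.
  m = 0011 → c = 10100001, weight = 3.
  m = 1011 → c = 11111100, weight = 6.
  m = 0111 → c = 00011111, weight = 5.
  m = 1111 → c = 01000010, weight = 2.
Tally weights:
  weight 0: 1 codewords.
  weight 2: 1 codewords.
  weight 3: 4 codewords.
  weight 4: 3 codewords.
  weight 5: 4 codewords.
  weight 6: 3 codewords.
Minimum distance d = smallest w > 0 with A_w > 0 = 2.
Sanity: Σ A_w = 16 = 2^4 = 16 ✓.


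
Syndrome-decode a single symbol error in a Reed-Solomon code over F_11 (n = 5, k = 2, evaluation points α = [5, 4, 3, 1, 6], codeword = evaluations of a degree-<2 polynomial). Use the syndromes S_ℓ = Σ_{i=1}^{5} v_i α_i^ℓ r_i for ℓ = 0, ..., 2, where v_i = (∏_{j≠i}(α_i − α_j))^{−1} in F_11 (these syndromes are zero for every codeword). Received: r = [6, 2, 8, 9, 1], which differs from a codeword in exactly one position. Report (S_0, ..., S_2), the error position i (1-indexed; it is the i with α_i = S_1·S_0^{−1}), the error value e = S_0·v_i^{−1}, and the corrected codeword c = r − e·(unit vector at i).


S = (7, 2, 10), error at position 1, error magnitude e = 10, c = [7, 2, 8, 9, 1].

Step 1: column multipliers v_i = (∏_{j≠i}(α_i − α_j))^{−1} mod 11.
  i = 1 (α = 5): (5−4)(5−3)(5−1)(5−6) = 1·2·4·(−1) = −8 ≡ 3, so v_1 = 3^{−1} = 4 (mod 11).
  i = 2 (α = 4): (4−5)(4−3)(4−1)(4−6) = (−1)·1·3·(−2) = 6 ≡ 6, so v_2 = 6^{−1} = 2 (mod 11).
  i = 3 (α = 3): (3−5)(3−4)(3−1)(3−6) = (−2)·(−1)·2·(−3) = −12 ≡ 10, so v_3 = 10^{−1} = 10 (mod 11).
  i = 4 (α = 1): (1−5)(1−4)(1−3)(1−6) = (−4)·(−3)·(−2)·(−5) = 120 ≡ 10, so v_4 = 10^{−1} = 10 (mod 11).
  i = 5 (α = 6): (6−5)(6−4)(6−3)(6−1) = 1·2·3·5 = 30 ≡ 8, so v_5 = 8^{−1} = 7 (mod 11).
  v = [4, 2, 10, 10, 7].
Step 2: syndromes of r = [6, 2, 8, 9, 1] (all sums mod 11).
  S_0 = Σ v_i r_i = 4·6 + 2·2 + 10·8 + 10·9 + 7·1 = 205 ≡ 7.
  S_1 = Σ v_i α_i r_i = 4·5·6 + 2·4·2 + 10·3·8 + 10·1·9 + 7·6·1 = 508 ≡ 2.
  α_i^2 mod 11 = [3, 5, 9, 1, 3].
  S_2 = Σ v_i α_i^2 r_i = 4·3·6 + 2·5·2 + 10·9·8 + 10·1·9 + 7·3·1 = 923 ≡ 10.
  S = (7, 2, 10) ≠ 0, so r is not a codeword (an error is present).
Step 3: locate the error. For a single error e at position i, S_ℓ = v_i·e·α_i^ℓ, so α_err = S_1/S_0.
  S_0^{−1} = 7^{−1} = 8 (mod 11), so α_err = 2·8 = 16 ≡ 5 = α_1. Error position i = 1.
  Consistency check: S_2/S_1 = 10·6 = 60 ≡ 5 = α_err ✓ (single-error assumption holds).
Step 4: error magnitude e = S_0/v_1 = S_0·∏_{j≠1}(α_1 − α_j) = 7·3 = 21 ≡ 10 (mod 11).
Step 5: correct position 1: c_1 = r_1 − e = 6 − 10 ≡ 7 (mod 11). Hence c = [7, 2, 8, 9, 1].
  Check: interpolating c through the α_i gives m(x) = 4 + 5·x (degree < 2) with m(α_i) = c_i for every i, so c is indeed a codeword.


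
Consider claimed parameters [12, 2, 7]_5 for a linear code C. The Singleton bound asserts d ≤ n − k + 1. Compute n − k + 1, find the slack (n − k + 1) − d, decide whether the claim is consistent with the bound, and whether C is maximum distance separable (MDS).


Singleton RHS = n − k + 1 = 11, slack = 4, bound satisfied, not MDS.

Singleton bound: d ≤ n − k + 1.
Here n = 12, k = 2, so n − k + 1 = 11.
Given d = 7, check d ≤ 11: YES.
Slack = (n − k + 1) − d = 4.
The code is NOT MDS (slack = 4 > 0).
Description: the claimed parameters are [12, 2, 7]_5; such a code would be non-MDS.


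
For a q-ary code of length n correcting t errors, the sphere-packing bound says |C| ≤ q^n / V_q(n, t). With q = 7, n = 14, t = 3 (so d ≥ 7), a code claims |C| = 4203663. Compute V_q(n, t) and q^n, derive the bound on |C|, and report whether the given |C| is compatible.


V_q(n, t) = 81985, q^n = 678223072849, Hamming bound = 8272526, |C| = 4203663 ≤ bound (satisfied).

Step 1: Compute V_q(n, t) = Σ_{j=0}^3 C(n, j) (q−1)^j.
  j = 0: C(14,0)·(6)^0 = 1·1 = 1.
  j = 1: C(14,1)·(6)^1 = 14·6 = 84.
  j = 2: C(14,2)·(6)^2 = 91·36 = 3276.
  j = 3: C(14,3)·(6)^3 = 364·216 = 78624.
  V_q(n, t) = 1 + 84 + 3276 + 78624 = 81985.
Step 2: q^n = 7^14 = 678223072849.
Step 3: Hamming bound ⌊q^n / V_q(n,t)⌋ = ⌊678223072849/81985⌋ = 8272526.
Step 4: Compare |C| = 4203663 to 8272526: satisfied.
The claimed |C| lies below the Hamming bound.


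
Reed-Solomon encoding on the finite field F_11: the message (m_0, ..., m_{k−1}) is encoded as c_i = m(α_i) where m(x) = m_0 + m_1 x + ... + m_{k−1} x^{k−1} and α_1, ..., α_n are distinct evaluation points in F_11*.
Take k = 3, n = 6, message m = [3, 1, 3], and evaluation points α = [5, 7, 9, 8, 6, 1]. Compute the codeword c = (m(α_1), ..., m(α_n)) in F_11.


c = [6, 3, 2, 5, 7, 7]

Message polynomial: m(x) = 3 + 1·x + 3·x^2 (mod 11).
For each evaluation point α_i, compute m(α_i) mod 11:
  α_1 = 5: Horner steps 3 → 5 → 6, so m(5) = 6.
  α_2 = 7: Horner steps 3 → 0 → 3, so m(7) = 3.
  α_3 = 9: Horner steps 3 → 6 → 2, so m(9) = 2.
  α_4 = 8: Horner steps 3 → 3 → 5, so m(8) = 5.
  α_5 = 6: Horner steps 3 → 8 → 7, so m(6) = 7.
  α_6 = 1: Horner steps 3 → 4 → 7, so m(1) = 7.
Codeword c = [6, 3, 2, 5, 7, 7] ∈ F_11^6.


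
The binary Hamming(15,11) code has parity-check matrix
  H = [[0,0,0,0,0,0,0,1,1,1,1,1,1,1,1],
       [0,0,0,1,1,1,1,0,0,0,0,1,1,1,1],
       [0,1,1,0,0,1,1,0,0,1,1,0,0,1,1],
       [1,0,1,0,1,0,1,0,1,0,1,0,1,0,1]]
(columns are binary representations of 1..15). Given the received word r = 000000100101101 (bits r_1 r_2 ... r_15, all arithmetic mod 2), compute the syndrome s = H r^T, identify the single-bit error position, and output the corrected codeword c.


s = (0, 0, 1, 1)^T, error position = 3, corrected codeword c = 001000100101101

Compute s = H r^T mod 2 one row at a time:
  s_1 = 0 + 0 + 1 + 0 + 1 + 1 + 0 + 1 = 4 ≡ 0 (mod 2).
  s_2 = 0 + 0 + 0 + 1 + 1 + 1 + 0 + 1 = 4 ≡ 0 (mod 2).
  s_3 = 0 + 0 + 0 + 1 + 1 + 0 + 0 + 1 = 3 ≡ 1 (mod 2).
  s_4 = 0 + 0 + 0 + 1 + 0 + 0 + 1 + 1 = 3 ≡ 1 (mod 2).
s = (0, 0, 1, 1)^T — this equals column 3 of H (binary 0011), so error is at position 3.
Correct: flip bit 3 of r = 000000100101101 to get c = 001000100101101.


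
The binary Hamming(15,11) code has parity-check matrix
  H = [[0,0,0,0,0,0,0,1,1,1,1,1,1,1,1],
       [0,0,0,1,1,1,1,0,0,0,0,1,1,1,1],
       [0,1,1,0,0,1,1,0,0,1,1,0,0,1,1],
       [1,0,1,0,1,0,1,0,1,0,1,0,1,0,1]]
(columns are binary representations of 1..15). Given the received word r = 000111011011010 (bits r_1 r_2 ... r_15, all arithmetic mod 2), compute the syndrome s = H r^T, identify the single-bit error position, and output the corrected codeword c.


s = (1, 1, 1, 1)^T, error position = 15, corrected codeword c = 000111011011011

Compute s = H r^T mod 2 one row at a time:
  s_1 = 1 + 1 + 0 + 1 + 1 + 0 + 1 + 0 = 5 ≡ 1 (mod 2).
  s_2 = 1 + 1 + 1 + 0 + 1 + 0 + 1 + 0 = 5 ≡ 1 (mod 2).
  s_3 = 0 + 0 + 1 + 0 + 0 + 1 + 1 + 0 = 3 ≡ 1 (mod 2).
  s_4 = 0 + 0 + 1 + 0 + 1 + 1 + 0 + 0 = 3 ≡ 1 (mod 2).
s = (1, 1, 1, 1)^T — this equals column 15 of H (binary 1111), so error is at position 15.
Correct: flip bit 15 of r = 000111011011010 to get c = 000111011011011.


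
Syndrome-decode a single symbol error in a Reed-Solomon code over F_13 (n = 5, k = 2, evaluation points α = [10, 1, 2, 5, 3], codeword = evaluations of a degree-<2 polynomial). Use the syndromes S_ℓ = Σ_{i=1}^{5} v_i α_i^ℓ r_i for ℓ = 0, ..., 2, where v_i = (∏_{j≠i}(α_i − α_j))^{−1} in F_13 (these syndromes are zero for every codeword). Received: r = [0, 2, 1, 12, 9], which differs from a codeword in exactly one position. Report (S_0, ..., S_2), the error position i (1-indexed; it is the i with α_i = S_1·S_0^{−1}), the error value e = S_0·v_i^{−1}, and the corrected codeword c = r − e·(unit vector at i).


S = (5, 5, 5), error at position 2, error magnitude e = 9, c = [0, 6, 1, 12, 9].

Step 1: column multipliers v_i = (∏_{j≠i}(α_i − α_j))^{−1} mod 13.
  i = 1 (α = 10): (10−1)(10−2)(10−5)(10−3) = 9·8·5·7 = 2520 ≡ 11, so v_1 = 11^{−1} = 6 (mod 13).
  i = 2 (α = 1): (1−10)(1−2)(1−5)(1−3) = (−9)·(−1)·(−4)·(−2) = 72 ≡ 7, so v_2 = 7^{−1} = 2 (mod 13).
  i = 3 (α = 2): (2−10)(2−1)(2−5)(2−3) = (−8)·1·(−3)·(−1) = −24 ≡ 2, so v_3 = 2^{−1} = 7 (mod 13).
  i = 4 (α = 5): (5−10)(5−1)(5−2)(5−3) = (−5)·4·3·2 = −120 ≡ 10, so v_4 = 10^{−1} = 4 (mod 13).
  i = 5 (α = 3): (3−10)(3−1)(3−2)(3−5) = (−7)·2·1·(−2) = 28 ≡ 2, so v_5 = 2^{−1} = 7 (mod 13).
  v = [6, 2, 7, 4, 7].
Step 2: syndromes of r = [0, 2, 1, 12, 9] (all sums mod 13).
  S_0 = Σ v_i r_i = 6·0 + 2·2 + 7·1 + 4·12 + 7·9 = 122 ≡ 5.
  S_1 = Σ v_i α_i r_i = 6·10·0 + 2·1·2 + 7·2·1 + 4·5·12 + 7·3·9 = 447 ≡ 5.
  α_i^2 mod 13 = [9, 1, 4, 12, 9].
  S_2 = Σ v_i α_i^2 r_i = 6·9·0 + 2·1·2 + 7·4·1 + 4·12·12 + 7·9·9 = 1175 ≡ 5.
  S = (5, 5, 5) ≠ 0, so r is not a codeword (an error is present).
Step 3: locate the error. For a single error e at position i, S_ℓ = v_i·e·α_i^ℓ, so α_err = S_1/S_0.
  S_0^{−1} = 5^{−1} = 8 (mod 13), so α_err = 5·8 = 40 ≡ 1 = α_2. Error position i = 2.
  Consistency check: S_2/S_1 = 5·8 = 40 ≡ 1 = α_err ✓ (single-error assumption holds).
Step 4: error magnitude e = S_0/v_2 = S_0·∏_{j≠2}(α_2 − α_j) = 5·7 = 35 ≡ 9 (mod 13).
Step 5: correct position 2: c_2 = r_2 − e = 2 − 9 ≡ 6 (mod 13). Hence c = [0, 6, 1, 12, 9].
  Check: interpolating c through the α_i gives m(x) = 11 + 8·x (degree < 2) with m(α_i) = c_i for every i, so c is indeed a codeword.


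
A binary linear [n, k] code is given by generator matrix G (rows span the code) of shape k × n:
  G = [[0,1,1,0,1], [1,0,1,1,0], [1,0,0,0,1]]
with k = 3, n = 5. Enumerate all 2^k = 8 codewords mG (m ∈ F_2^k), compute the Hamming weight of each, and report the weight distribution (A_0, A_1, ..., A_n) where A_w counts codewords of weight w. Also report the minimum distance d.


Weight distribution: A_0 = 1, A_2 = 2, A_3 = 4, A_4 = 1. Minimum distance d = 2.

Enumerate all 2^3 = 8 messages m ∈ F_2^3.
For each, compute codeword c = mG in F_2^5, then tally its weight.
  m = 000 → c = 00000, weight = 0.
  m = 100 → c = 01101, weight = 3.
  m = 010 → c = 10110, weight = 3.
  m = 110 → c = 11011, weight = 4.
  m = 001 → c = 10001, weight = 2.
  m = 101 → c = 11100, weight = 3.
  m = 011 → c = 00111, weight = 3.
  m = 111 → c = 01010, weight = 2.
Tally weights:
  weight 0: 1 codewords.
  weight 2: 2 codewords.
  weight 3: 4 codewords.
  weight 4: 1 codewords.
Minimum distance d = smallest w > 0 with A_w > 0 = 2.
Sanity: Σ A_w = 8 = 2^3 = 8 ✓.


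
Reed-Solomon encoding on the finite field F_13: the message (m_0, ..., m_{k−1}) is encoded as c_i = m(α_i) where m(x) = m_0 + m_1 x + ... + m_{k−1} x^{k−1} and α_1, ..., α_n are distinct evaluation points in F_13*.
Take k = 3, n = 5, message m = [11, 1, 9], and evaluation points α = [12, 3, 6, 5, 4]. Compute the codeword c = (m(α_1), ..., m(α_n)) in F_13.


c = [6, 4, 3, 7, 3]

Message polynomial: m(x) = 11 + 1·x + 9·x^2 (mod 13).
For each evaluation point α_i, compute m(α_i) mod 13:
  α_1 = 12: Horner steps 9 → 5 → 6, so m(12) = 6.
  α_2 = 3: Horner steps 9 → 2 → 4, so m(3) = 4.
  α_3 = 6: Horner steps 9 → 3 → 3, so m(6) = 3.
  α_4 = 5: Horner steps 9 → 7 → 7, so m(5) = 7.
  α_5 = 4: Horner steps 9 → 11 → 3, so m(4) = 3.
Codeword c = [6, 4, 3, 7, 3] ∈ F_13^5.


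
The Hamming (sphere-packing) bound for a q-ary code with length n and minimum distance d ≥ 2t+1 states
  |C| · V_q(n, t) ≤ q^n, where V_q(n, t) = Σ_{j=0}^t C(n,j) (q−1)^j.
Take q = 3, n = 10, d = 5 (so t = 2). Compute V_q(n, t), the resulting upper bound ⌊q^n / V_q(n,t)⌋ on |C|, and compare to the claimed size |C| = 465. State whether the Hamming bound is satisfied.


V_q(n, t) = 201, q^n = 59049, Hamming bound = 293, |C| = 465 > bound (violated).

Step 1: Compute V_q(n, t) = Σ_{j=0}^2 C(n, j) (q−1)^j.
  j = 0: C(10,0)·(2)^0 = 1·1 = 1.
  j = 1: C(10,1)·(2)^1 = 10·2 = 20.
  j = 2: C(10,2)·(2)^2 = 45·4 = 180.
  V_q(n, t) = 1 + 20 + 180 = 201.
Step 2: q^n = 3^10 = 59049.
Step 3: Hamming bound ⌊q^n / V_q(n,t)⌋ = ⌊59049/201⌋ = 293.
Step 4: Compare |C| = 465 to 293: violated.
The claimed |C| lies above the Hamming bound, so no 3-ary code of length 10 with d ≥ 5 can have 465 codewords.


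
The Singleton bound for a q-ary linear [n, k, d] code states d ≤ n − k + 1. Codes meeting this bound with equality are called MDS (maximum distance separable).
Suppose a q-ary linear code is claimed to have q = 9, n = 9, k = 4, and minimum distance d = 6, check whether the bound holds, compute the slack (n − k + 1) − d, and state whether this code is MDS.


Singleton RHS = n − k + 1 = 6, slack = 0, bound satisfied, MDS.

Singleton bound: d ≤ n − k + 1.
Here n = 9, k = 4, so n − k + 1 = 6.
Given d = 6, check d ≤ 6: YES.
Slack = (n − k + 1) − d = 0.
The code is MDS (slack = 0).
Description: the claimed parameters are [9, 4, 6]_9; such a code would be MDS (meets Singleton bound).


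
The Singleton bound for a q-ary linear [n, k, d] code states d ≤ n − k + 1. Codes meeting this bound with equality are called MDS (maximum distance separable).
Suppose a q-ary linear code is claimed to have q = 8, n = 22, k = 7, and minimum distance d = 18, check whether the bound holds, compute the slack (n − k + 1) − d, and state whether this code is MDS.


Singleton RHS = n − k + 1 = 16, slack = -2, bound violated (no such code; not MDS).

Singleton bound: d ≤ n − k + 1.
Here n = 22, k = 7, so n − k + 1 = 16.
Given d = 18, check d ≤ 16: NO.
Slack = (n − k + 1) − d = -2.
The slack is negative: d = 18 exceeds n − k + 1 = 16 by 2, so the Singleton bound is violated and no linear [22, 7, 18]_8 code can exist. In particular it is not MDS (MDS requires d = n − k + 1 exactly).
Description: the claimed parameters are [22, 7, 18]_8; such a code would be impossible (violates the Singleton bound).


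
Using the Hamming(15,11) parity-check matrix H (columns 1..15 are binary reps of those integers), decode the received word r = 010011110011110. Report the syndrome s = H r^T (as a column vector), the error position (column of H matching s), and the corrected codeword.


s = (1, 0, 1, 0)^T, error position = 10, corrected codeword c = 010011110111110

Compute s = H r^T mod 2 one row at a time:
  s_1 = 1 + 0 + 0 + 1 + 1 + 1 + 1 + 0 = 5 ≡ 1 (mod 2).
  s_2 = 0 + 1 + 1 + 1 + 1 + 1 + 1 + 0 = 6 ≡ 0 (mod 2).
  s_3 = 1 + 0 + 1 + 1 + 0 + 1 + 1 + 0 = 5 ≡ 1 (mod 2).
  s_4 = 0 + 0 + 1 + 1 + 0 + 1 + 1 + 0 = 4 ≡ 0 (mod 2).
s = (1, 0, 1, 0)^T — this equals column 10 of H (binary 1010), so error is at position 10.
Correct: flip bit 10 of r = 010011110011110 to get c = 010011110111110.


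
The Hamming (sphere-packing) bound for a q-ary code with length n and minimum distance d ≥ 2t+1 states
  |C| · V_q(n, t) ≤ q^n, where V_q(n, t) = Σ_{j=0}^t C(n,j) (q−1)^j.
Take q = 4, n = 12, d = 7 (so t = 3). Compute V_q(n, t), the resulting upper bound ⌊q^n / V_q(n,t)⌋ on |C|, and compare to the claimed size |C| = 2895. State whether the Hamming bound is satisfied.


V_q(n, t) = 6571, q^n = 16777216, Hamming bound = 2553, |C| = 2895 > bound (violated).

Step 1: Compute V_q(n, t) = Σ_{j=0}^3 C(n, j) (q−1)^j.
  j = 0: C(12,0)·(3)^0 = 1·1 = 1.
  j = 1: C(12,1)·(3)^1 = 12·3 = 36.
  j = 2: C(12,2)·(3)^2 = 66·9 = 594.
  j = 3: C(12,3)·(3)^3 = 220·27 = 5940.
  V_q(n, t) = 1 + 36 + 594 + 5940 = 6571.
Step 2: q^n = 4^12 = 16777216.
Step 3: Hamming bound ⌊q^n / V_q(n,t)⌋ = ⌊16777216/6571⌋ = 2553.
Step 4: Compare |C| = 2895 to 2553: violated.
The claimed |C| lies above the Hamming bound, so no 4-ary code of length 12 with d ≥ 7 can have 2895 codewords.


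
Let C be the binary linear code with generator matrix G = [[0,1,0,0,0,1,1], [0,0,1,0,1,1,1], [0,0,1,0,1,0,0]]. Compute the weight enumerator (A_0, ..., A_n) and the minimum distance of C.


Weight distribution: A_0 = 1, A_1 = 1, A_2 = 2, A_3 = 2, A_4 = 1, A_5 = 1. Minimum distance d = 1.

Enumerate all 2^3 = 8 messages m ∈ F_2^3.
For each, compute codeword c = mG in F_2^7, then tally its weight.
  m = 000 → c = 0000000, weight = 0.
  m = 100 → c = 0100011, weight = 3.
  m = 010 → c = 0010111, weight = 4.
  m = 110 → c = 0110100, weight = 3.
  m = 001 → c = 0010100, weight = 2.
  m = 101 → c = 0110111, weight = 5.
  m = 011 → c = 0000011, weight = 2.
  m = 111 → c = 0100000, weight = 1.
Tally weights:
  weight 0: 1 codewords.
  weight 1: 1 codewords.
  weight 2: 2 codewords.
  weight 3: 2 codewords.
  weight 4: 1 codewords.
  weight 5: 1 codewords.
Minimum distance d = smallest w > 0 with A_w > 0 = 1.
Sanity: Σ A_w = 8 = 2^3 = 8 ✓.


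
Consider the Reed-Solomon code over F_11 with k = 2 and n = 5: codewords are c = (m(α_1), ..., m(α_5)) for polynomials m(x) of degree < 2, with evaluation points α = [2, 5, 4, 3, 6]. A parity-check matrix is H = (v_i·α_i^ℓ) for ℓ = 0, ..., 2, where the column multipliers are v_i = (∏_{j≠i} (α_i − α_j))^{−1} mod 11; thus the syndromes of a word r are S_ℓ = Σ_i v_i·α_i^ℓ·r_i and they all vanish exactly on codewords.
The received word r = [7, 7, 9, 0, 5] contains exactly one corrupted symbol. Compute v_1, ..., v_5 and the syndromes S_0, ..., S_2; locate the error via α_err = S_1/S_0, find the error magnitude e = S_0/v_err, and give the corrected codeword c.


S = (8, 5, 10), error at position 1, error magnitude e = 5, c = [2, 7, 9, 0, 5].

Step 1: column multipliers v_i = (∏_{j≠i}(α_i − α_j))^{−1} mod 11.
  i = 1 (α = 2): (2−5)(2−4)(2−3)(2−6) = (−3)·(−2)·(−1)·(−4) = 24 ≡ 2, so v_1 = 2^{−1} = 6 (mod 11).
  i = 2 (α = 5): (5−2)(5−4)(5−3)(5−6) = 3·1·2·(−1) = −6 ≡ 5, so v_2 = 5^{−1} = 9 (mod 11).
  i = 3 (α = 4): (4−2)(4−5)(4−3)(4−6) = 2·(−1)·1·(−2) = 4 ≡ 4, so v_3 = 4^{−1} = 3 (mod 11).
  i = 4 (α = 3): (3−2)(3−5)(3−4)(3−6) = 1·(−2)·(−1)·(−3) = −6 ≡ 5, so v_4 = 5^{−1} = 9 (mod 11).
  i = 5 (α = 6): (6−2)(6−5)(6−4)(6−3) = 4·1·2·3 = 24 ≡ 2, so v_5 = 2^{−1} = 6 (mod 11).
  v = [6, 9, 3, 9, 6].
Step 2: syndromes of r = [7, 7, 9, 0, 5] (all sums mod 11).
  S_0 = Σ v_i r_i = 6·7 + 9·7 + 3·9 + 9·0 + 6·5 = 162 ≡ 8.
  S_1 = Σ v_i α_i r_i = 6·2·7 + 9·5·7 + 3·4·9 + 9·3·0 + 6·6·5 = 687 ≡ 5.
  α_i^2 mod 11 = [4, 3, 5, 9, 3].
  S_2 = Σ v_i α_i^2 r_i = 6·4·7 + 9·3·7 + 3·5·9 + 9·9·0 + 6·3·5 = 582 ≡ 10.
  S = (8, 5, 10) ≠ 0, so r is not a codeword (an error is present).
Step 3: locate the error. For a single error e at position i, S_ℓ = v_i·e·α_i^ℓ, so α_err = S_1/S_0.
  S_0^{−1} = 8^{−1} = 7 (mod 11), so α_err = 5·7 = 35 ≡ 2 = α_1. Error position i = 1.
  Consistency check: S_2/S_1 = 10·9 = 90 ≡ 2 = α_err ✓ (single-error assumption holds).
Step 4: error magnitude e = S_0/v_1 = S_0·∏_{j≠1}(α_1 − α_j) = 8·2 = 16 ≡ 5 (mod 11).
Step 5: correct position 1: c_1 = r_1 − e = 7 − 5 ≡ 2 (mod 11). Hence c = [2, 7, 9, 0, 5].
  Check: interpolating c through the α_i gives m(x) = 6 + 9·x (degree < 2) with m(α_i) = c_i for every i, so c is indeed a codeword.


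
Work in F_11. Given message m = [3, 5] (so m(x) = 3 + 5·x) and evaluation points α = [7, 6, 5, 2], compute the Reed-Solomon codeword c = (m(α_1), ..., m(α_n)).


c = [5, 0, 6, 2]

Message polynomial: m(x) = 3 + 5·x (mod 11).
For each evaluation point α_i, compute m(α_i) mod 11:
  α_1 = 7: Horner steps 5 → 5, so m(7) = 5.
  α_2 = 6: Horner steps 5 → 0, so m(6) = 0.
  α_3 = 5: Horner steps 5 → 6, so m(5) = 6.
  α_4 = 2: Horner steps 5 → 2, so m(2) = 2.
Codeword c = [5, 0, 6, 2] ∈ F_11^4.


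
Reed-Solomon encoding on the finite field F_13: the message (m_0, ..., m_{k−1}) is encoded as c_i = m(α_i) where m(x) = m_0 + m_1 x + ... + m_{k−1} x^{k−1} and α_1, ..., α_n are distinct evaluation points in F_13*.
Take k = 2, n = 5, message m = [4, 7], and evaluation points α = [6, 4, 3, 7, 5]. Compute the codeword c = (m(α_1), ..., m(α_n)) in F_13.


c = [7, 6, 12, 1, 0]

Message polynomial: m(x) = 4 + 7·x (mod 13).
For each evaluation point α_i, compute m(α_i) mod 13:
  α_1 = 6: Horner steps 7 → 7, so m(6) = 7.
  α_2 = 4: Horner steps 7 → 6, so m(4) = 6.
  α_3 = 3: Horner steps 7 → 12, so m(3) = 12.
  α_4 = 7: Horner steps 7 → 1, so m(7) = 1.
  α_5 = 5: Horner steps 7 → 0, so m(5) = 0.
Codeword c = [7, 6, 12, 1, 0] ∈ F_13^5.


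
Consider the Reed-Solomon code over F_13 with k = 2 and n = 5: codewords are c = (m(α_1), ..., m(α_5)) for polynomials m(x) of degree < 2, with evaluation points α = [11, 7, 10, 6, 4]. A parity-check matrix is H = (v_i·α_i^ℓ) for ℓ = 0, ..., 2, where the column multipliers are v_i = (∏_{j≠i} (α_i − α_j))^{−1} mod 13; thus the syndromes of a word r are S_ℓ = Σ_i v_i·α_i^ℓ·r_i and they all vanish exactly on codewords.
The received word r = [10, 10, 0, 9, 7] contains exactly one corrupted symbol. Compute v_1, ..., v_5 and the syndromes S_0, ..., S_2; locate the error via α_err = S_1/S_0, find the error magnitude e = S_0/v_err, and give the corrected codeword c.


S = (10, 6, 1), error at position 1, error magnitude e = 9, c = [1, 10, 0, 9, 7].

Step 1: column multipliers v_i = (∏_{j≠i}(α_i − α_j))^{−1} mod 13.
  i = 1 (α = 11): (11−7)(11−10)(11−6)(11−4) = 4·1·5·7 = 140 ≡ 10, so v_1 = 10^{−1} = 4 (mod 13).
  i = 2 (α = 7): (7−11)(7−10)(7−6)(7−4) = (−4)·(−3)·1·3 = 36 ≡ 10, so v_2 = 10^{−1} = 4 (mod 13).
  i = 3 (α = 10): (10−11)(10−7)(10−6)(10−4) = (−1)·3·4·6 = −72 ≡ 6, so v_3 = 6^{−1} = 11 (mod 13).
  i = 4 (α = 6): (6−11)(6−7)(6−10)(6−4) = (−5)·(−1)·(−4)·2 = −40 ≡ 12, so v_4 = 12^{−1} = 12 (mod 13).
  i = 5 (α = 4): (4−11)(4−7)(4−10)(4−6) = (−7)·(−3)·(−6)·(−2) = 252 ≡ 5, so v_5 = 5^{−1} = 8 (mod 13).
  v = [4, 4, 11, 12, 8].
Step 2: syndromes of r = [10, 10, 0, 9, 7] (all sums mod 13).
  S_0 = Σ v_i r_i = 4·10 + 4·10 + 11·0 + 12·9 + 8·7 = 244 ≡ 10.
  S_1 = Σ v_i α_i r_i = 4·11·10 + 4·7·10 + 11·10·0 + 12·6·9 + 8·4·7 = 1592 ≡ 6.
  α_i^2 mod 13 = [4, 10, 9, 10, 3].
  S_2 = Σ v_i α_i^2 r_i = 4·4·10 + 4·10·10 + 11·9·0 + 12·10·9 + 8·3·7 = 1808 ≡ 1.
  S = (10, 6, 1) ≠ 0, so r is not a codeword (an error is present).
Step 3: locate the error. For a single error e at position i, S_ℓ = v_i·e·α_i^ℓ, so α_err = S_1/S_0.
  S_0^{−1} = 10^{−1} = 4 (mod 13), so α_err = 6·4 = 24 ≡ 11 = α_1. Error position i = 1.
  Consistency check: S_2/S_1 = 1·11 = 11 ≡ 11 = α_err ✓ (single-error assumption holds).
Step 4: error magnitude e = S_0/v_1 = S_0·∏_{j≠1}(α_1 − α_j) = 10·10 = 100 ≡ 9 (mod 13).
Step 5: correct position 1: c_1 = r_1 − e = 10 − 9 ≡ 1 (mod 13). Hence c = [1, 10, 0, 9, 7].
  Check: interpolating c through the α_i gives m(x) = 3 + 1·x (degree < 2) with m(α_i) = c_i for every i, so c is indeed a codeword.


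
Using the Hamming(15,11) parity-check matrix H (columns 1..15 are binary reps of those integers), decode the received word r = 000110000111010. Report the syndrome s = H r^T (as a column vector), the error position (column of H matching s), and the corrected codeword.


s = (0, 0, 1, 0)^T, error position = 2, corrected codeword c = 010110000111010

Compute s = H r^T mod 2 one row at a time:
  s_1 = 0 + 0 + 1 + 1 + 1 + 0 + 1 + 0 = 4 ≡ 0 (mod 2).
  s_2 = 1 + 1 + 0 + 0 + 1 + 0 + 1 + 0 = 4 ≡ 0 (mod 2).
  s_3 = 0 + 0 + 0 + 0 + 1 + 1 + 1 + 0 = 3 ≡ 1 (mod 2).
  s_4 = 0 + 0 + 1 + 0 + 0 + 1 + 0 + 0 = 2 ≡ 0 (mod 2).
s = (0, 0, 1, 0)^T — this equals column 2 of H (binary 0010), so error is at position 2.
Correct: flip bit 2 of r = 000110000111010 to get c = 010110000111010.


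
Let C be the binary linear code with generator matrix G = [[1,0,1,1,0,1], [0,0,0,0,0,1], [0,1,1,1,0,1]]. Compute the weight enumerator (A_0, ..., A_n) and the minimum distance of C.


Weight distribution: A_0 = 1, A_1 = 1, A_2 = 1, A_3 = 3, A_4 = 2. Minimum distance d = 1.

Enumerate all 2^3 = 8 messages m ∈ F_2^3.
For each, compute codeword c = mG in F_2^6, then tally its weight.
  m = 000 → c = 000000, weight = 0.
  m = 100 → c = 101101, weight = 4.
  m = 010 → c = 000001, weight = 1.
  m = 110 → c = 101100, weight = 3.
  m = 001 → c = 011101, weight = 4.
  m = 101 → c = 110000, weight = 2.
  m = 011 → c = 011100, weight = 3.
  m = 111 → c = 110001, weight = 3.
Tally weights:
  weight 0: 1 codewords.
  weight 1: 1 codewords.
  weight 2: 1 codewords.
  weight 3: 3 codewords.
  weight 4: 2 codewords.
Minimum distance d = smallest w > 0 with A_w > 0 = 1.
Sanity: Σ A_w = 8 = 2^3 = 8 ✓.


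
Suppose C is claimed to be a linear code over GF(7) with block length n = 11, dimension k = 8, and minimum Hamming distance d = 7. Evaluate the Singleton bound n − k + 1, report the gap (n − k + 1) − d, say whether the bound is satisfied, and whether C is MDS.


Singleton RHS = n − k + 1 = 4, slack = -3, bound violated (no such code; not MDS).

Singleton bound: d ≤ n − k + 1.
Here n = 11, k = 8, so n − k + 1 = 4.
Given d = 7, check d ≤ 4: NO.
Slack = (n − k + 1) − d = -3.
The slack is negative: d = 7 exceeds n − k + 1 = 4 by 3, so the Singleton bound is violated and no linear [11, 8, 7]_7 code can exist. In particular it is not MDS (MDS requires d = n − k + 1 exactly).
Description: the claimed parameters are [11, 8, 7]_7; such a code would be impossible (violates the Singleton bound).


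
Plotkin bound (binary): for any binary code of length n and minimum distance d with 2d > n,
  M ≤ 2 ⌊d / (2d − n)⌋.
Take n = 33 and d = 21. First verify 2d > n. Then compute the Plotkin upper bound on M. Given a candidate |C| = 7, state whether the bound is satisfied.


Plotkin bound M ≤ 4; given |C| = 7 > bound (violated).

Check applicability: 2d = 42, n = 33.
2d − n = 9 > 0, so Plotkin applies.
Compute d/(2d−n) = 21/9 ≈ 2.3333.
⌊d/(2d−n)⌋ = 2.
Plotkin bound: M ≤ 2·2 = 4.
Given |C| = 7, check: VIOLATED.
This |C| is above the Plotkin bound, so no binary code with n = 33, d = 21 and 7 codewords exists.


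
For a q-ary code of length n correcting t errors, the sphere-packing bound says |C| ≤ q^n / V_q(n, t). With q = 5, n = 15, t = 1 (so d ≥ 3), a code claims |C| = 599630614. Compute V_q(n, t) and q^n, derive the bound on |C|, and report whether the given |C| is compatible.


V_q(n, t) = 61, q^n = 30517578125, Hamming bound = 500288165, |C| = 599630614 > bound (violated).

Step 1: Compute V_q(n, t) = Σ_{j=0}^1 C(n, j) (q−1)^j.
  j = 0: C(15,0)·(4)^0 = 1·1 = 1.
  j = 1: C(15,1)·(4)^1 = 15·4 = 60.
  V_q(n, t) = 1 + 60 = 61.
Step 2: q^n = 5^15 = 30517578125.
Step 3: Hamming bound ⌊q^n / V_q(n,t)⌋ = ⌊30517578125/61⌋ = 500288165.
Step 4: Compare |C| = 599630614 to 500288165: violated.
The claimed |C| lies above the Hamming bound, so no 5-ary code of length 15 with d ≥ 3 can have 599630614 codewords.


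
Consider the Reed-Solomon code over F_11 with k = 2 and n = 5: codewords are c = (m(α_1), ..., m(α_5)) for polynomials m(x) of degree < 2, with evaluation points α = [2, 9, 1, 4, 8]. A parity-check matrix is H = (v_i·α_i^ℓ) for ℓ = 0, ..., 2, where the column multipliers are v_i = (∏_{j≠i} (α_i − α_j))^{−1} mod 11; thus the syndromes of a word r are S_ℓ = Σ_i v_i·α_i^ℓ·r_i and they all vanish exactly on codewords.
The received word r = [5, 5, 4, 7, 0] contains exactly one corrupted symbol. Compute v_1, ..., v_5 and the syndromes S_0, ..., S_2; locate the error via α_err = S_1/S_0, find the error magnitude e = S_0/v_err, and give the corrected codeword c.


S = (3, 5, 1), error at position 2, error magnitude e = 4, c = [5, 1, 4, 7, 0].

Step 1: column multipliers v_i = (∏_{j≠i}(α_i − α_j))^{−1} mod 11.
  i = 1 (α = 2): (2−9)(2−1)(2−4)(2−8) = (−7)·1·(−2)·(−6) = −84 ≡ 4, so v_1 = 4^{−1} = 3 (mod 11).
  i = 2 (α = 9): (9−2)(9−1)(9−4)(9−8) = 7·8·5·1 = 280 ≡ 5, so v_2 = 5^{−1} = 9 (mod 11).
  i = 3 (α = 1): (1−2)(1−9)(1−4)(1−8) = (−1)·(−8)·(−3)·(−7) = 168 ≡ 3, so v_3 = 3^{−1} = 4 (mod 11).
  i = 4 (α = 4): (4−2)(4−9)(4−1)(4−8) = 2·(−5)·3·(−4) = 120 ≡ 10, so v_4 = 10^{−1} = 10 (mod 11).
  i = 5 (α = 8): (8−2)(8−9)(8−1)(8−4) = 6·(−1)·7·4 = −168 ≡ 8, so v_5 = 8^{−1} = 7 (mod 11).
  v = [3, 9, 4, 10, 7].
Step 2: syndromes of r = [5, 5, 4, 7, 0] (all sums mod 11).
  S_0 = Σ v_i r_i = 3·5 + 9·5 + 4·4 + 10·7 + 7·0 = 146 ≡ 3.
  S_1 = Σ v_i α_i r_i = 3·2·5 + 9·9·5 + 4·1·4 + 10·4·7 + 7·8·0 = 731 ≡ 5.
  α_i^2 mod 11 = [4, 4, 1, 5, 9].
  S_2 = Σ v_i α_i^2 r_i = 3·4·5 + 9·4·5 + 4·1·4 + 10·5·7 + 7·9·0 = 606 ≡ 1.
  S = (3, 5, 1) ≠ 0, so r is not a codeword (an error is present).
Step 3: locate the error. For a single error e at position i, S_ℓ = v_i·e·α_i^ℓ, so α_err = S_1/S_0.
  S_0^{−1} = 3^{−1} = 4 (mod 11), so α_err = 5·4 = 20 ≡ 9 = α_2. Error position i = 2.
  Consistency check: S_2/S_1 = 1·9 = 9 ≡ 9 = α_err ✓ (single-error assumption holds).
Step 4: error magnitude e = S_0/v_2 = S_0·∏_{j≠2}(α_2 − α_j) = 3·5 = 15 ≡ 4 (mod 11).
Step 5: correct position 2: c_2 = r_2 − e = 5 − 4 ≡ 1 (mod 11). Hence c = [5, 1, 4, 7, 0].
  Check: interpolating c through the α_i gives m(x) = 3 + 1·x (degree < 2) with m(α_i) = c_i for every i, so c is indeed a codeword.


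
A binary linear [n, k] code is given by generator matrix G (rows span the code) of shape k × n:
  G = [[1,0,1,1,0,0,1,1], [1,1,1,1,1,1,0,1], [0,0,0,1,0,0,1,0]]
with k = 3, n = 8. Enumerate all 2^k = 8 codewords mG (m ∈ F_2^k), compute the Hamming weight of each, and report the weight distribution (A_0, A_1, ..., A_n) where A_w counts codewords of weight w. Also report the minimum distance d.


Weight distribution: A_0 = 1, A_2 = 1, A_3 = 1, A_4 = 2, A_5 = 1, A_7 = 2. Minimum distance d = 2.

Enumerate all 2^3 = 8 messages m ∈ F_2^3.
For each, compute codeword c = mG in F_2^8, then tally its weight.
  m = 000 → c = 00000000, weight = 0.
  m = 100 → c = 10110011, weight = 5.
  m = 010 → c = 11111101, weight = 7.
  m = 110 → c = 01001110, weight = 4.
  m = 001 → c = 00010010, weight = 2.
  m = 101 → c = 10100001, weight = 3.
  m = 011 → c = 11101111, weight = 7.
  m = 111 → c = 01011100, weight = 4.
Tally weights:
  weight 0: 1 codewords.
  weight 2: 1 codewords.
  weight 3: 1 codewords.
  weight 4: 2 codewords.
  weight 5: 1 codewords.
  weight 7: 2 codewords.
Minimum distance d = smallest w > 0 with A_w > 0 = 2.
Sanity: Σ A_w = 8 = 2^3 = 8 ✓.


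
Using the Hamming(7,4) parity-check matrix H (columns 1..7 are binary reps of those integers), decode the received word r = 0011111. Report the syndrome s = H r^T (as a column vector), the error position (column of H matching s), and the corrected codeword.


s = (0, 1, 1)^T, error position = 3, corrected codeword c = 0001111

Compute s = H r^T mod 2 one row at a time:
  s_1 = 1 + 1 + 1 + 1 = 4 ≡ 0 (mod 2).
  s_2 = 0 + 1 + 1 + 1 = 3 ≡ 1 (mod 2).
  s_3 = 0 + 1 + 1 + 1 = 3 ≡ 1 (mod 2).
s = (0, 1, 1)^T — this equals column 3 of H (binary 011), so error is at position 3.
Correct: flip bit 3 of r = 0011111 to get c = 0001111.


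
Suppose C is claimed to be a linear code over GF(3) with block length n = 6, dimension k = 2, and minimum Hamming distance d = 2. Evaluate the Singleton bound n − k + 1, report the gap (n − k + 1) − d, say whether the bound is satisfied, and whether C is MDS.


Singleton RHS = n − k + 1 = 5, slack = 3, bound satisfied, not MDS.

Singleton bound: d ≤ n − k + 1.
Here n = 6, k = 2, so n − k + 1 = 5.
Given d = 2, check d ≤ 5: YES.
Slack = (n − k + 1) − d = 3.
The code is NOT MDS (slack = 3 > 0).
Description: the claimed parameters are [6, 2, 2]_3; such a code would be non-MDS.


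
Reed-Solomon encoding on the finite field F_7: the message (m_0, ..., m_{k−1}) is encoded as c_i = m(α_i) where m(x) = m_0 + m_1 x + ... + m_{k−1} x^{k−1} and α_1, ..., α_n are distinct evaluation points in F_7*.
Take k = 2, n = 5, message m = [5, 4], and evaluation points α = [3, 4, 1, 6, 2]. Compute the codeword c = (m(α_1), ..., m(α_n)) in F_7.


c = [3, 0, 2, 1, 6]

Message polynomial: m(x) = 5 + 4·x (mod 7).
For each evaluation point α_i, compute m(α_i) mod 7:
  α_1 = 3: Horner steps 4 → 3, so m(3) = 3.
  α_2 = 4: Horner steps 4 → 0, so m(4) = 0.
  α_3 = 1: Horner steps 4 → 2, so m(1) = 2.
  α_4 = 6: Horner steps 4 → 1, so m(6) = 1.
  α_5 = 2: Horner steps 4 → 6, so m(2) = 6.
Codeword c = [3, 0, 2, 1, 6] ∈ F_7^5.


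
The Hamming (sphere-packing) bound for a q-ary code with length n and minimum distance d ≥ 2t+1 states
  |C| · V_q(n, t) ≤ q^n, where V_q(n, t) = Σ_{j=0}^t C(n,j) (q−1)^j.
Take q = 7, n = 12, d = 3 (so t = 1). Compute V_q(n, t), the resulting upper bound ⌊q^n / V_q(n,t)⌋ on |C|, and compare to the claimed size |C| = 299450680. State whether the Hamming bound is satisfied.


V_q(n, t) = 73, q^n = 13841287201, Hamming bound = 189606673, |C| = 299450680 > bound (violated).

Step 1: Compute V_q(n, t) = Σ_{j=0}^1 C(n, j) (q−1)^j.
  j = 0: C(12,0)·(6)^0 = 1·1 = 1.
  j = 1: C(12,1)·(6)^1 = 12·6 = 72.
  V_q(n, t) = 1 + 72 = 73.
Step 2: q^n = 7^12 = 13841287201.
Step 3: Hamming bound ⌊q^n / V_q(n,t)⌋ = ⌊13841287201/73⌋ = 189606673.
Step 4: Compare |C| = 299450680 to 189606673: violated.
The claimed |C| lies above the Hamming bound, so no 7-ary code of length 12 with d ≥ 3 can have 299450680 codewords.


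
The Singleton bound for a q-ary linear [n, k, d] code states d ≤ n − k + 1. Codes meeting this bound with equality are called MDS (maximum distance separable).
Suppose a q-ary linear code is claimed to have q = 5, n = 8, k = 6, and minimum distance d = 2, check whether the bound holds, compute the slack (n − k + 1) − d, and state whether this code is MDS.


Singleton RHS = n − k + 1 = 3, slack = 1, bound satisfied, not MDS.

Singleton bound: d ≤ n − k + 1.
Here n = 8, k = 6, so n − k + 1 = 3.
Given d = 2, check d ≤ 3: YES.
Slack = (n − k + 1) − d = 1.
The code is NOT MDS (slack = 1 > 0).
Description: the claimed parameters are [8, 6, 2]_5; such a code would be non-MDS.


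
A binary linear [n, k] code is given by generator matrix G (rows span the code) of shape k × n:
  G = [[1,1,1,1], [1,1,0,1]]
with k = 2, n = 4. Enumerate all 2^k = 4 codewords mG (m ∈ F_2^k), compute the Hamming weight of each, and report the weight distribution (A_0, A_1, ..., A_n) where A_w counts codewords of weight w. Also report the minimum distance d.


Weight distribution: A_0 = 1, A_1 = 1, A_3 = 1, A_4 = 1. Minimum distance d = 1.

Enumerate all 2^2 = 4 messages m ∈ F_2^2.
For each, compute codeword c = mG in F_2^4, then tally its weight.
  m = 00 → c = 0000, weight = 0.
  m = 10 → c = 1111, weight = 4.
  m = 01 → c = 1101, weight = 3.
  m = 11 → c = 0010, weight = 1.
Tally weights:
  weight 0: 1 codewords.
  weight 1: 1 codewords.
  weight 3: 1 codewords.
  weight 4: 1 codewords.
Minimum distance d = smallest w > 0 with A_w > 0 = 1.
Sanity: Σ A_w = 4 = 2^2 = 4 ✓.


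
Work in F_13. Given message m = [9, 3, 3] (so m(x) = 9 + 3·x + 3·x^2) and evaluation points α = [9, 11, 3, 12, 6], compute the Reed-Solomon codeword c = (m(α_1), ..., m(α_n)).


c = [6, 2, 6, 9, 5]

Message polynomial: m(x) = 9 + 3·x + 3·x^2 (mod 13).
For each evaluation point α_i, compute m(α_i) mod 13:
  α_1 = 9: Horner steps 3 → 4 → 6, so m(9) = 6.
  α_2 = 11: Horner steps 3 → 10 → 2, so m(11) = 2.
  α_3 = 3: Horner steps 3 → 12 → 6, so m(3) = 6.
  α_4 = 12: Horner steps 3 → 0 → 9, so m(12) = 9.
  α_5 = 6: Horner steps 3 → 8 → 5, so m(6) = 5.
Codeword c = [6, 2, 6, 9, 5] ∈ F_13^5.


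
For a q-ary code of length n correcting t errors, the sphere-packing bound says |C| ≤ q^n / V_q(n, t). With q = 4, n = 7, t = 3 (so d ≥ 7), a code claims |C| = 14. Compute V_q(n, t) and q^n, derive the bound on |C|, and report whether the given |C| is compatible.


V_q(n, t) = 1156, q^n = 16384, Hamming bound = 14, |C| = 14 ≤ bound (satisfied).

Step 1: Compute V_q(n, t) = Σ_{j=0}^3 C(n, j) (q−1)^j.
  j = 0: C(7,0)·(3)^0 = 1·1 = 1.
  j = 1: C(7,1)·(3)^1 = 7·3 = 21.
  j = 2: C(7,2)·(3)^2 = 21·9 = 189.
  j = 3: C(7,3)·(3)^3 = 35·27 = 945.
  V_q(n, t) = 1 + 21 + 189 + 945 = 1156.
Step 2: q^n = 4^7 = 16384.
Step 3: Hamming bound ⌊q^n / V_q(n,t)⌋ = ⌊16384/1156⌋ = 14.
Step 4: Compare |C| = 14 to 14: satisfied.
The claimed |C| lies at the Hamming bound (tight).
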